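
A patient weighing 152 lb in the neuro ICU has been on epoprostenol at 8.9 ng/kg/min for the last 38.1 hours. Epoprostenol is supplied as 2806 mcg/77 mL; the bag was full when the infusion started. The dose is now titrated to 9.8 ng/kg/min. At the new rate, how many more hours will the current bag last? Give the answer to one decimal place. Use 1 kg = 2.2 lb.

Initial rate:
Weight = 152 lb ÷ 2.2 lb/kg = 69.09091 kg
Dose = 8.9 ng/kg/min × 69.09091 kg = 614.9091 ng/min
614.9091 ng/min × 60 min/hr = 36894.55 ng/hr
Concentration = 2806 mcg ÷ 77 mL = 36.44156 mcg/mL = 36441.56 ng/mL
Rate = 36894.55 ng/hr ÷ 36441.56 ng/mL = 1.012431 mL/hr
Volume infused so far = 1.012431 mL/hr × 38.1 hr = 38.5736 mL
Volume remaining = 77 − 38.5736 = 38.4264 mL
New rate:
Dose = 9.8 ng/kg/min × 69.09091 kg = 677.0909 ng/min
677.0909 ng/min × 60 min/hr = 40625.45 ng/hr
Rate = 40625.45 ng/hr ÷ 36441.56 ng/mL = 1.114811 mL/hr
Time remaining = 38.4264 mL ÷ 1.114811 mL/hr = 34.46898 hr

34.5 hours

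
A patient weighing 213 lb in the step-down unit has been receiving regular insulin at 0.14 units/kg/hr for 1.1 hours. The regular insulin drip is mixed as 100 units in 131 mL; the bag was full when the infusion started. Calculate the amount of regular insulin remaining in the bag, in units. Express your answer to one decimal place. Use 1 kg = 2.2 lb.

85.1 units

Weight = 213 lb ÷ 2.2 lb/kg = 96.81818 kg
Dose = 0.14 units/kg/hr × 96.81818 kg = 13.55455 units/hr
Concentration = 100 units ÷ 131 mL = 0.7633588 units/mL
Rate = 13.55455 units/hr ÷ 0.7633588 units/mL = 17.75645 mL/hr
Volume infused = 17.75645 mL/hr × 1.1 hr = 19.5321 mL
Volume remaining = 131 − 19.5321 = 111.4679 mL
Drug remaining = 111.4679 mL × 0.7633588 units/mL = 85.09 units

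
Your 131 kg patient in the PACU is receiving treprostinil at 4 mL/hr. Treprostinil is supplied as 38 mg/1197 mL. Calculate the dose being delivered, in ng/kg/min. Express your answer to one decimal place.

16.2 ng/kg/min

Concentration = 38 mg ÷ 1197 mL = 0.03174603 mg/mL = 31746.03 ng/mL
Drug rate = 4 mL/hr × 31746.03 ng/mL = 126984.1 ng/hr
126984.1 ng/hr ÷ 60 min/hr = 2116.402 ng/min
2116.402 ng/min ÷ 131 kg = 16.15574 ng/kg/min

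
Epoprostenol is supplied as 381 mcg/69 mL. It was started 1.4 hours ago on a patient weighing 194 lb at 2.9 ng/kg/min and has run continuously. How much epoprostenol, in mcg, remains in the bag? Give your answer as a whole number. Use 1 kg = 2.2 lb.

Weight = 194 lb ÷ 2.2 lb/kg = 88.18182 kg
Dose = 2.9 ng/kg/min × 88.18182 kg = 255.7273 ng/min
255.7273 ng/min × 60 min/hr = 15343.64 ng/hr
Concentration = 381 mcg ÷ 69 mL = 5.521739 mcg/mL = 5521.739 ng/mL
Rate = 15343.64 ng/hr ÷ 5521.739 ng/mL = 2.778769 mL/hr
Volume infused = 2.778769 mL/hr × 1.4 hr = 3.890276 mL
Volume remaining = 69 − 3.890276 = 65.10972 mL
Drug remaining = 65.10972 mL × 5521.739 ng/mL = 359518.9 ng = 359.5189 mcg

360 mcg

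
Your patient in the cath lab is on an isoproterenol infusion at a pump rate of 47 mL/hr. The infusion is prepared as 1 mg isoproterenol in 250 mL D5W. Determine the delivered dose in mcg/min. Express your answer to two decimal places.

3.13 mcg/min

Concentration = 1 mg ÷ 250 mL = 0.004 mg/mL = 4 mcg/mL
Drug rate = 47 mL/hr × 4 mcg/mL = 188 mcg/hr
188 mcg/hr ÷ 60 min/hr = 3.133333 mcg/min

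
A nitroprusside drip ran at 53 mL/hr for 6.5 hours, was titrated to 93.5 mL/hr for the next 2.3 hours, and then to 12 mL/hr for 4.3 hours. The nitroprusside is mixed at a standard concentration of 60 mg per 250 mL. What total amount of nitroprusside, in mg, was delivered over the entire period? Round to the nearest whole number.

147 mg

Concentration = 60 mg ÷ 250 mL = 0.24 mg/mL
Stage 1: 53 mL/hr × 6.5 hr = 344.5 mL → 344.5 mL × 0.24 mg/mL = 82.68 mg
Stage 2: 93.5 mL/hr × 2.3 hr = 215.05 mL → 215.05 mL × 0.24 mg/mL = 51.612 mg
Stage 3: 12 mL/hr × 4.3 hr = 51.6 mL → 51.6 mL × 0.24 mg/mL = 12.384 mg
Total = 82.68 + 51.612 + 12.384 = 146.676 mg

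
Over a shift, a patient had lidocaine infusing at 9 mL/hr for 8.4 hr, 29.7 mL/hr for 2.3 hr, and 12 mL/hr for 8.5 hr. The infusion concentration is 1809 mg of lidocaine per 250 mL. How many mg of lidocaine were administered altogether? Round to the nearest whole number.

Concentration = 1809 mg ÷ 250 mL = 7.236 mg/mL
Stage 1: 9 mL/hr × 8.4 hr = 75.6 mL → 75.6 mL × 7.236 mg/mL = 547.0416 mg
Stage 2: 29.7 mL/hr × 2.3 hr = 68.31 mL → 68.31 mL × 7.236 mg/mL = 494.2912 mg
Stage 3: 12 mL/hr × 8.5 hr = 102 mL → 102 mL × 7.236 mg/mL = 738.072 mg
Total = 547.0416 + 494.2912 + 738.072 = 1779.405 mg

1779 mg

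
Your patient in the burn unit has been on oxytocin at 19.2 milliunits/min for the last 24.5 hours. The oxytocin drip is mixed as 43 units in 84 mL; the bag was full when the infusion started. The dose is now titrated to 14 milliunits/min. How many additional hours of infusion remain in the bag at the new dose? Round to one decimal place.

Initial rate:
19.2 milliunits/min × 60 min/hr = 1152 milliunits/hr
Concentration = 43 units ÷ 84 mL = 0.5119048 units/mL = 511.9048 milliunits/mL
Rate = 1152 milliunits/hr ÷ 511.9048 milliunits/mL = 2.250419 mL/hr
Volume infused so far = 2.250419 mL/hr × 24.5 hr = 55.13526 mL
Volume remaining = 84 − 55.13526 = 28.86474 mL
New rate:
14 milliunits/min × 60 min/hr = 840 milliunits/hr
Rate = 840 milliunits/hr ÷ 511.9048 milliunits/mL = 1.64093 mL/hr
Time remaining = 28.86474 mL ÷ 1.64093 mL/hr = 17.59048 hr

17.6 hours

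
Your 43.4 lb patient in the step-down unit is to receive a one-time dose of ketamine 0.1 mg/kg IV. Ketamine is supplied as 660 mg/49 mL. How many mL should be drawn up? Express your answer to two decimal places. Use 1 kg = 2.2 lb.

0.15 mL

Weight = 43.4 lb ÷ 2.2 lb/kg = 19.72727 kg
Dose = 0.1 mg/kg × 19.72727 kg = 1.972727 mg
Concentration = 660 mg ÷ 49 mL = 13.46939 mg/mL
Volume = 1.972727 mg ÷ 13.46939 mg/mL = 0.1464601 mL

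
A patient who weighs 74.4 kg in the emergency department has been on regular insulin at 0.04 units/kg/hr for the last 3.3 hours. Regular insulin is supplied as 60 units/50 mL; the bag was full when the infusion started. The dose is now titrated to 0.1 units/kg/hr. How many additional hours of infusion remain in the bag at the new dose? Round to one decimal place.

6.7 hours

Initial rate:
Dose = 0.04 units/kg/hr × 74.4 kg = 2.976 units/hr
Concentration = 60 units ÷ 50 mL = 1.2 units/mL
Rate = 2.976 units/hr ÷ 1.2 units/mL = 2.48 mL/hr
Volume infused so far = 2.48 mL/hr × 3.3 hr = 8.184 mL
Volume remaining = 50 − 8.184 = 41.816 mL
New rate:
Dose = 0.1 units/kg/hr × 74.4 kg = 7.44 units/hr
Rate = 7.44 units/hr ÷ 1.2 units/mL = 6.2 mL/hr
Time remaining = 41.816 mL ÷ 6.2 mL/hr = 6.744516 hr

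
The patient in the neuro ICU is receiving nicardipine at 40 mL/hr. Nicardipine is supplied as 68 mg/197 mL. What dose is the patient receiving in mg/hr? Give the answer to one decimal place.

13.8 mg/hr

Concentration = 68 mg ÷ 197 mL = 0.3451777 mg/mL
Drug rate = 40 mL/hr × 0.3451777 mg/mL = 13.80711 mg/hr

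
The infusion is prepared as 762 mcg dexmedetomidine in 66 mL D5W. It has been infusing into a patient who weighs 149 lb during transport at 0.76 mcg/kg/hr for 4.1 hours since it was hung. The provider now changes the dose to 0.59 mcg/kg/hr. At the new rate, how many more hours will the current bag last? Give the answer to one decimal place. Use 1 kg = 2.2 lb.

13.8 hours

Initial rate:
Weight = 149 lb ÷ 2.2 lb/kg = 67.72727 kg
Dose = 0.76 mcg/kg/hr × 67.72727 kg = 51.47273 mcg/hr
Concentration = 762 mcg ÷ 66 mL = 11.54545 mcg/mL
Rate = 51.47273 mcg/hr ÷ 11.54545 mcg/mL = 4.458268 mL/hr
Volume infused so far = 4.458268 mL/hr × 4.1 hr = 18.2789 mL
Volume remaining = 66 − 18.2789 = 47.7211 mL
New rate:
Dose = 0.59 mcg/kg/hr × 67.72727 kg = 39.95909 mcg/hr
Rate = 39.95909 mcg/hr ÷ 11.54545 mcg/mL = 3.461024 mL/hr
Time remaining = 47.7211 mL ÷ 3.461024 mL/hr = 13.78815 hr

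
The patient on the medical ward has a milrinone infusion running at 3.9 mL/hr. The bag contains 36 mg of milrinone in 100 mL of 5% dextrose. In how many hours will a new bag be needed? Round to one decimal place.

25.6 hours

Duration = 100 mL ÷ 3.9 mL/hr = 25.64103 hr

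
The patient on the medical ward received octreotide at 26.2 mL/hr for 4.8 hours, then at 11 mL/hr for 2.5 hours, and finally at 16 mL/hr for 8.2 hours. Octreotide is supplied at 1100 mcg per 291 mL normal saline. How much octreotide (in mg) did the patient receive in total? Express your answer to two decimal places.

Concentration = 1100 mcg ÷ 291 mL = 3.780069 mcg/mL
Stage 1: 26.2 mL/hr × 4.8 hr = 125.76 mL → 125.76 mL × 3.780069 mcg/mL = 475.3814 mcg
Stage 2: 11 mL/hr × 2.5 hr = 27.5 mL → 27.5 mL × 3.780069 mcg/mL = 103.9519 mcg
Stage 3: 16 mL/hr × 8.2 hr = 131.2 mL → 131.2 mL × 3.780069 mcg/mL = 495.945 mcg
Total = 475.3814 + 103.9519 + 495.945 = 1075.278 mcg = 1.075278 mg

1.08 mg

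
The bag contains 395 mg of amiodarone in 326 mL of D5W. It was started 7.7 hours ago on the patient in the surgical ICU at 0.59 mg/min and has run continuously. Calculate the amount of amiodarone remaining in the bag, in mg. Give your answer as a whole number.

0.59 mg/min × 60 min/hr = 35.4 mg/hr
Concentration = 395 mg ÷ 326 mL = 1.211656 mg/mL
Rate = 35.4 mg/hr ÷ 1.211656 mg/mL = 29.2162 mL/hr
Volume infused = 29.2162 mL/hr × 7.7 hr = 224.9648 mL
Volume remaining = 326 − 224.9648 = 101.0352 mL
Drug remaining = 101.0352 mL × 1.211656 mg/mL = 122.42 mg

122 mg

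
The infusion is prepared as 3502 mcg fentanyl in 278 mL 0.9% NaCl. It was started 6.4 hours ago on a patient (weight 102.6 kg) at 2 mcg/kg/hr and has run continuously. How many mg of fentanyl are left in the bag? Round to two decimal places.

2.19 mg

Dose = 2 mcg/kg/hr × 102.6 kg = 205.2 mcg/hr
Concentration = 3502 mcg ÷ 278 mL = 12.59712 mcg/mL
Rate = 205.2 mcg/hr ÷ 12.59712 mcg/mL = 16.28943 mL/hr
Volume infused = 16.28943 mL/hr × 6.4 hr = 104.2524 mL
Volume remaining = 278 − 104.2524 = 173.7476 mL
Drug remaining = 173.7476 mL × 12.59712 mcg/mL = 2188.72 mcg = 2.18872 mg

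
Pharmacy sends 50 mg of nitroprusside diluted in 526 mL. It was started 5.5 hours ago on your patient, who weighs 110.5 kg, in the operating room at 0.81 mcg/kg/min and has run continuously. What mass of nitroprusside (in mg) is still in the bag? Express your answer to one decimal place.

Dose = 0.81 mcg/kg/min × 110.5 kg = 89.505 mcg/min
89.505 mcg/min × 60 min/hr = 5370.3 mcg/hr
Concentration = 50 mg ÷ 526 mL = 0.09505703 mg/mL = 95.05703 mcg/mL
Rate = 5370.3 mcg/hr ÷ 95.05703 mcg/mL = 56.49556 mL/hr
Volume infused = 56.49556 mL/hr × 5.5 hr = 310.7256 mL
Volume remaining = 526 − 310.7256 = 215.2744 mL
Drug remaining = 215.2744 mL × 95.05703 mcg/mL = 20463.35 mcg = 20.46335 mg

20.5 mg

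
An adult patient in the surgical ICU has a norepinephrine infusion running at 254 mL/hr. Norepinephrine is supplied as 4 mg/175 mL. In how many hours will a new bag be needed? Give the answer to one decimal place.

Duration = 175 mL ÷ 254 mL/hr = 0.6889764 hr

0.7 hours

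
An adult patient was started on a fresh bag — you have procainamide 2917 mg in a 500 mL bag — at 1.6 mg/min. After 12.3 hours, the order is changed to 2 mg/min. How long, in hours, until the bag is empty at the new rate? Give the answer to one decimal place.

14.5 hours

Initial rate:
1.6 mg/min × 60 min/hr = 96 mg/hr
Concentration = 2917 mg ÷ 500 mL = 5.834 mg/mL
Rate = 96 mg/hr ÷ 5.834 mg/mL = 16.45526 mL/hr
Volume infused so far = 16.45526 mL/hr × 12.3 hr = 202.3997 mL
Volume remaining = 500 − 202.3997 = 297.6003 mL
New rate:
2 mg/min × 60 min/hr = 120 mg/hr
Rate = 120 mg/hr ÷ 5.834 mg/mL = 20.56908 mL/hr
Time remaining = 297.6003 mL ÷ 20.56908 mL/hr = 14.46833 hr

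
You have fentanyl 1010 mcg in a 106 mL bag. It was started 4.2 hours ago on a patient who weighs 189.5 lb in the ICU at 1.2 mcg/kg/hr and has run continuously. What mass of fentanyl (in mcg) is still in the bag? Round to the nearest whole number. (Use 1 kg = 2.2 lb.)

Weight = 189.5 lb ÷ 2.2 lb/kg = 86.13636 kg
Dose = 1.2 mcg/kg/hr × 86.13636 kg = 103.3636 mcg/hr
Concentration = 1010 mcg ÷ 106 mL = 9.528302 mcg/mL
Rate = 103.3636 mcg/hr ÷ 9.528302 mcg/mL = 10.84806 mL/hr
Volume infused = 10.84806 mL/hr × 4.2 hr = 45.56187 mL
Volume remaining = 106 − 45.56187 = 60.43813 mL
Drug remaining = 60.43813 mL × 9.528302 mcg/mL = 575.8727 mcg

576 mcg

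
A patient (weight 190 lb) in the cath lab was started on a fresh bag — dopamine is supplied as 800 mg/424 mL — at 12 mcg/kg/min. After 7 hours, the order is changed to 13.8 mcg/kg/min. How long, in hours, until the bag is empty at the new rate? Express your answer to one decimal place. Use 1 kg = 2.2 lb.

Initial rate:
Weight = 190 lb ÷ 2.2 lb/kg = 86.36364 kg
Dose = 12 mcg/kg/min × 86.36364 kg = 1036.364 mcg/min
1036.364 mcg/min × 60 min/hr = 62181.82 mcg/hr
Concentration = 800 mg ÷ 424 mL = 1.886792 mg/mL = 1886.792 mcg/mL
Rate = 62181.82 mcg/hr ÷ 1886.792 mcg/mL = 32.95636 mL/hr
Volume infused so far = 32.95636 mL/hr × 7 hr = 230.6945 mL
Volume remaining = 424 − 230.6945 = 193.3055 mL
New rate:
Dose = 13.8 mcg/kg/min × 86.36364 kg = 1191.818 mcg/min
1191.818 mcg/min × 60 min/hr = 71509.09 mcg/hr
Rate = 71509.09 mcg/hr ÷ 1886.792 mcg/mL = 37.89982 mL/hr
Time remaining = 193.3055 mL ÷ 37.89982 mL/hr = 5.100432 hr

5.1 hours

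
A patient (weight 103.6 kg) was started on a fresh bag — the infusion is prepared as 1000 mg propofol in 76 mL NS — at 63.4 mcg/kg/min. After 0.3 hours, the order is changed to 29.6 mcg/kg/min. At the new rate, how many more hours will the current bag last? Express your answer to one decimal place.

Initial rate:
Dose = 63.4 mcg/kg/min × 103.6 kg = 6568.24 mcg/min
6568.24 mcg/min × 60 min/hr = 394094.4 mcg/hr
Concentration = 1000 mg ÷ 76 mL = 13.15789 mg/mL = 13157.89 mcg/mL
Rate = 394094.4 mcg/hr ÷ 13157.89 mcg/mL = 29.95117 mL/hr
Volume infused so far = 29.95117 mL/hr × 0.3 hr = 8.985352 mL
Volume remaining = 76 − 8.985352 = 67.01465 mL
New rate:
Dose = 29.6 mcg/kg/min × 103.6 kg = 3066.56 mcg/min
3066.56 mcg/min × 60 min/hr = 183993.6 mcg/hr
Rate = 183993.6 mcg/hr ÷ 13157.89 mcg/mL = 13.98351 mL/hr
Time remaining = 67.01465 mL ÷ 13.98351 mL/hr = 4.792404 hr

4.8 hours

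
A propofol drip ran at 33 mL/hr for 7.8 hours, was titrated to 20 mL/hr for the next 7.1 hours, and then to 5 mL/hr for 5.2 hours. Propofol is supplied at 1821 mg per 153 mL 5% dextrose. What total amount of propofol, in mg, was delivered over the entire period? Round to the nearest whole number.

5063 mg

Concentration = 1821 mg ÷ 153 mL = 11.90196 mg/mL
Stage 1: 33 mL/hr × 7.8 hr = 257.4 mL → 257.4 mL × 11.90196 mg/mL = 3063.565 mg
Stage 2: 20 mL/hr × 7.1 hr = 142 mL → 142 mL × 11.90196 mg/mL = 1690.078 mg
Stage 3: 5 mL/hr × 5.2 hr = 26 mL → 26 mL × 11.90196 mg/mL = 309.451 mg
Total = 3063.565 + 1690.078 + 309.451 = 5063.094 mg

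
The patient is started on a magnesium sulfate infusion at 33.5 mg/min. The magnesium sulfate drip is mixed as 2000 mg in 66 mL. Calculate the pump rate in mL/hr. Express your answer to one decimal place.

66.3 mL/hr

33.5 mg/min × 60 min/hr = 2010 mg/hr
Concentration = 2000 mg ÷ 66 mL = 30.30303 mg/mL
Rate = 2010 mg/hr ÷ 30.30303 mg/mL = 66.33 mL/hr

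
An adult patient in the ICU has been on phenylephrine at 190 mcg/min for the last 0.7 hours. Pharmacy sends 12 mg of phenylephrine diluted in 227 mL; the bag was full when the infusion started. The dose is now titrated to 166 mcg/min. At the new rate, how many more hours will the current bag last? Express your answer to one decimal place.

Initial rate:
190 mcg/min × 60 min/hr = 11400 mcg/hr
Concentration = 12 mg ÷ 227 mL = 0.05286344 mg/mL = 52.86344 mcg/mL
Rate = 11400 mcg/hr ÷ 52.86344 mcg/mL = 215.65 mL/hr
Volume infused so far = 215.65 mL/hr × 0.7 hr = 150.955 mL
Volume remaining = 227 − 150.955 = 76.045 mL
New rate:
166 mcg/min × 60 min/hr = 9960 mcg/hr
Rate = 9960 mcg/hr ÷ 52.86344 mcg/mL = 188.41 mL/hr
Time remaining = 76.045 mL ÷ 188.41 mL/hr = 0.4036145 hr

0.4 hours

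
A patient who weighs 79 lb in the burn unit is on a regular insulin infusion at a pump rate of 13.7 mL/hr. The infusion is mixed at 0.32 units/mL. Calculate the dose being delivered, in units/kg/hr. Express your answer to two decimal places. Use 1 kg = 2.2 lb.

Weight = 79 lb ÷ 2.2 lb/kg = 35.90909 kg
Drug rate = 13.7 mL/hr × 0.32 units/mL = 4.384 units/hr
4.384 units/hr ÷ 35.90909 kg = 0.1220861 units/kg/hr

0.12 units/kg/hr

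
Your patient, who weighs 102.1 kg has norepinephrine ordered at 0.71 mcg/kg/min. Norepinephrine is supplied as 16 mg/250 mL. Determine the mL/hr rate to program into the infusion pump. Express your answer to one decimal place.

68.0 mL/hr

Dose = 0.71 mcg/kg/min × 102.1 kg = 72.491 mcg/min
72.491 mcg/min × 60 min/hr = 4349.46 mcg/hr
Concentration = 16 mg ÷ 250 mL = 0.064 mg/mL = 64 mcg/mL
Rate = 4349.46 mcg/hr ÷ 64 mcg/mL = 67.96031 mL/hr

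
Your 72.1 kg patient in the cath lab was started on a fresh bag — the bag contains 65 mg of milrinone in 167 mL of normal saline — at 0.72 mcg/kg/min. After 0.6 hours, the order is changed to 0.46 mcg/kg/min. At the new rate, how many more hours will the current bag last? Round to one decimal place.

31.7 hours

Initial rate:
Dose = 0.72 mcg/kg/min × 72.1 kg = 51.912 mcg/min
51.912 mcg/min × 60 min/hr = 3114.72 mcg/hr
Concentration = 65 mg ÷ 167 mL = 0.3892216 mg/mL = 389.2216 mcg/mL
Rate = 3114.72 mcg/hr ÷ 389.2216 mcg/mL = 8.002434 mL/hr
Volume infused so far = 8.002434 mL/hr × 0.6 hr = 4.801461 mL
Volume remaining = 167 − 4.801461 = 162.1985 mL
New rate:
Dose = 0.46 mcg/kg/min × 72.1 kg = 33.166 mcg/min
33.166 mcg/min × 60 min/hr = 1989.96 mcg/hr
Rate = 1989.96 mcg/hr ÷ 389.2216 mcg/mL = 5.112666 mL/hr
Time remaining = 162.1985 mL ÷ 5.112666 mL/hr = 31.72484 hr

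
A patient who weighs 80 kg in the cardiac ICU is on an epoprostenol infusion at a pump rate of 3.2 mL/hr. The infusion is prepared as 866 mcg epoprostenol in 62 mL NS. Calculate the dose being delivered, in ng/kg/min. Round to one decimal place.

Concentration = 866 mcg ÷ 62 mL = 13.96774 mcg/mL = 13967.74 ng/mL
Drug rate = 3.2 mL/hr × 13967.74 ng/mL = 44696.77 ng/hr
44696.77 ng/hr ÷ 60 min/hr = 744.9462 ng/min
744.9462 ng/min ÷ 80 kg = 9.311828 ng/kg/min

9.3 ng/kg/min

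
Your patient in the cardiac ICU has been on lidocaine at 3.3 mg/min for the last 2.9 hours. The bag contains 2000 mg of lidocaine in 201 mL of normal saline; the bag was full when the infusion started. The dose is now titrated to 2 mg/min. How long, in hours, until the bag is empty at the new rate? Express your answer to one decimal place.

11.9 hours

Initial rate:
3.3 mg/min × 60 min/hr = 198 mg/hr
Concentration = 2000 mg ÷ 201 mL = 9.950249 mg/mL
Rate = 198 mg/hr ÷ 9.950249 mg/mL = 19.899 mL/hr
Volume infused so far = 19.899 mL/hr × 2.9 hr = 57.7071 mL
Volume remaining = 201 − 57.7071 = 143.2929 mL
New rate:
2 mg/min × 60 min/hr = 120 mg/hr
Rate = 120 mg/hr ÷ 9.950249 mg/mL = 12.06 mL/hr
Time remaining = 143.2929 mL ÷ 12.06 mL/hr = 11.88167 hr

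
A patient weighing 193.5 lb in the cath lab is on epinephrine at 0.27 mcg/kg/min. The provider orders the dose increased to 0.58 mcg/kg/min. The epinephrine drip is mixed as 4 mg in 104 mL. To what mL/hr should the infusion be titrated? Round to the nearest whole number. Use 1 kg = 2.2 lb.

Weight = 193.5 lb ÷ 2.2 lb/kg = 87.95455 kg
Dose = 0.58 mcg/kg/min × 87.95455 kg = 51.01364 mcg/min
51.01364 mcg/min × 60 min/hr = 3060.818 mcg/hr
Concentration = 4 mg ÷ 104 mL = 0.03846154 mg/mL = 38.46154 mcg/mL
Rate = 3060.818 mcg/hr ÷ 38.46154 mcg/mL = 79.58127 mL/hr

80 mL/hr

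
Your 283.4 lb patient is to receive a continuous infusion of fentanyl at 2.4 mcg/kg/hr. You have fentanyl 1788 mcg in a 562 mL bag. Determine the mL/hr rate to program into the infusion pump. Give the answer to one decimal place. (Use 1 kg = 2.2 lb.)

97.2 mL/hr

Weight = 283.4 lb ÷ 2.2 lb/kg = 128.8182 kg
Dose = 2.4 mcg/kg/hr × 128.8182 kg = 309.1636 mcg/hr
Concentration = 1788 mcg ÷ 562 mL = 3.181495 mcg/mL
Rate = 309.1636 mcg/hr ÷ 3.181495 mcg/mL = 97.17559 mL/hr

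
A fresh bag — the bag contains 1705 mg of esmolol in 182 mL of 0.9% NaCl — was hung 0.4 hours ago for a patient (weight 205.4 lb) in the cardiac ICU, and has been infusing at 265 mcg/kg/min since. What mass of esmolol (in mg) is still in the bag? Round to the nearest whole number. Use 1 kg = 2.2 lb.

Weight = 205.4 lb ÷ 2.2 lb/kg = 93.36364 kg
Dose = 265 mcg/kg/min × 93.36364 kg = 24741.36 mcg/min
24741.36 mcg/min × 60 min/hr = 1484482 mcg/hr
Concentration = 1705 mg ÷ 182 mL = 9.368132 mg/mL = 9368.132 mcg/mL
Rate = 1484482 mcg/hr ÷ 9368.132 mcg/mL = 158.4608 mL/hr
Volume infused = 158.4608 mL/hr × 0.4 hr = 63.38433 mL
Volume remaining = 182 − 63.38433 = 118.6157 mL
Drug remaining = 118.6157 mL × 9368.132 mcg/mL = 1111207 mcg = 1111.207 mg

1111 mg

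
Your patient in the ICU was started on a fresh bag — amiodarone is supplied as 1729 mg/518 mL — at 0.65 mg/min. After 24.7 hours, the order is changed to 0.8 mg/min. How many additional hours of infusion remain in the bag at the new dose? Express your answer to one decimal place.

Initial rate:
0.65 mg/min × 60 min/hr = 39 mg/hr
Concentration = 1729 mg ÷ 518 mL = 3.337838 mg/mL
Rate = 39 mg/hr ÷ 3.337838 mg/mL = 11.68421 mL/hr
Volume infused so far = 11.68421 mL/hr × 24.7 hr = 288.6 mL
Volume remaining = 518 − 288.6 = 229.4 mL
New rate:
0.8 mg/min × 60 min/hr = 48 mg/hr
Rate = 48 mg/hr ÷ 3.337838 mg/mL = 14.38057 mL/hr
Time remaining = 229.4 mL ÷ 14.38057 mL/hr = 15.95208 hr

16.0 hours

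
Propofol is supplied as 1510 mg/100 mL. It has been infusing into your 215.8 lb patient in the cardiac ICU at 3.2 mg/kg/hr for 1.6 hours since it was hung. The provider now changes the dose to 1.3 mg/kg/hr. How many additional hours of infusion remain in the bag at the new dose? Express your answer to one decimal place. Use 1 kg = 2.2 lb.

7.9 hours

Initial rate:
Weight = 215.8 lb ÷ 2.2 lb/kg = 98.09091 kg
Dose = 3.2 mg/kg/hr × 98.09091 kg = 313.8909 mg/hr
Concentration = 1510 mg ÷ 100 mL = 15.1 mg/mL
Rate = 313.8909 mg/hr ÷ 15.1 mg/mL = 20.78748 mL/hr
Volume infused so far = 20.78748 mL/hr × 1.6 hr = 33.25996 mL
Volume remaining = 100 − 33.25996 = 66.74004 mL
New rate:
Dose = 1.3 mg/kg/hr × 98.09091 kg = 127.5182 mg/hr
Rate = 127.5182 mg/hr ÷ 15.1 mg/mL = 8.444913 mL/hr
Time remaining = 66.74004 mL ÷ 8.444913 mL/hr = 7.902987 hr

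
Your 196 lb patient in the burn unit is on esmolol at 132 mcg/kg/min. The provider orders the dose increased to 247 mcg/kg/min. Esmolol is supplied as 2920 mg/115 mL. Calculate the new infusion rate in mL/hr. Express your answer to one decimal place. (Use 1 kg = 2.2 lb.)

Weight = 196 lb ÷ 2.2 lb/kg = 89.09091 kg
Dose = 247 mcg/kg/min × 89.09091 kg = 22005.45 mcg/min
22005.45 mcg/min × 60 min/hr = 1320327 mcg/hr
Concentration = 2920 mg ÷ 115 mL = 25.3913 mg/mL = 25391.3 mcg/mL
Rate = 1320327 mcg/hr ÷ 25391.3 mcg/mL = 51.99919 mL/hr

52.0 mL/hr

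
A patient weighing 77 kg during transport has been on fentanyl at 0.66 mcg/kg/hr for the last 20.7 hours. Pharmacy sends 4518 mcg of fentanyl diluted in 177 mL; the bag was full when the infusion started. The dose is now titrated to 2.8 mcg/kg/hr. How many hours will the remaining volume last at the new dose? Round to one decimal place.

16.1 hours

Initial rate:
Dose = 0.66 mcg/kg/hr × 77 kg = 50.82 mcg/hr
Concentration = 4518 mcg ÷ 177 mL = 25.52542 mcg/mL
Rate = 50.82 mcg/hr ÷ 25.52542 mcg/mL = 1.990956 mL/hr
Volume infused so far = 1.990956 mL/hr × 20.7 hr = 41.21279 mL
Volume remaining = 177 − 41.21279 = 135.7872 mL
New rate:
Dose = 2.8 mcg/kg/hr × 77 kg = 215.6 mcg/hr
Rate = 215.6 mcg/hr ÷ 25.52542 mcg/mL = 8.446481 mL/hr
Time remaining = 135.7872 mL ÷ 8.446481 mL/hr = 16.07619 hr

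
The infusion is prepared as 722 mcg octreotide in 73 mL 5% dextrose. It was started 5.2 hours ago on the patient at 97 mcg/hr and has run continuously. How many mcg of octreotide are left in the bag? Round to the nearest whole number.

218 mcg

Concentration = 722 mcg ÷ 73 mL = 9.890411 mcg/mL
Rate = 97 mcg/hr ÷ 9.890411 mcg/mL = 9.807479 mL/hr
Volume infused = 9.807479 mL/hr × 5.2 hr = 50.99889 mL
Volume remaining = 73 − 50.99889 = 22.00111 mL
Drug remaining = 22.00111 mL × 9.890411 mcg/mL = 217.6 mcg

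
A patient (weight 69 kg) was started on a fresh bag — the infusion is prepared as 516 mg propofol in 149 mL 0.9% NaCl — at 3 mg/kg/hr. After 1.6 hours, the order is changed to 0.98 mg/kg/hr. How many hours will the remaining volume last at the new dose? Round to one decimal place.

2.7 hours

Initial rate:
Dose = 3 mg/kg/hr × 69 kg = 207 mg/hr
Concentration = 516 mg ÷ 149 mL = 3.463087 mg/mL
Rate = 207 mg/hr ÷ 3.463087 mg/mL = 59.77326 mL/hr
Volume infused so far = 59.77326 mL/hr × 1.6 hr = 95.63721 mL
Volume remaining = 149 − 95.63721 = 53.36279 mL
New rate:
Dose = 0.98 mg/kg/hr × 69 kg = 67.62 mg/hr
Rate = 67.62 mg/hr ÷ 3.463087 mg/mL = 19.52593 mL/hr
Time remaining = 53.36279 mL ÷ 19.52593 mL/hr = 2.732919 hr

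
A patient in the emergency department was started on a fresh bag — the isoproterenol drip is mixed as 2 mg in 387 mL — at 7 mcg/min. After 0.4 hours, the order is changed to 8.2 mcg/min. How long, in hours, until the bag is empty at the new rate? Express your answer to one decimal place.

Initial rate:
7 mcg/min × 60 min/hr = 420 mcg/hr
Concentration = 2 mg ÷ 387 mL = 0.005167959 mg/mL = 5.167959 mcg/mL
Rate = 420 mcg/hr ÷ 5.167959 mcg/mL = 81.27 mL/hr
Volume infused so far = 81.27 mL/hr × 0.4 hr = 32.508 mL
Volume remaining = 387 − 32.508 = 354.492 mL
New rate:
8.2 mcg/min × 60 min/hr = 492 mcg/hr
Rate = 492 mcg/hr ÷ 5.167959 mcg/mL = 95.202 mL/hr
Time remaining = 354.492 mL ÷ 95.202 mL/hr = 3.723577 hr

3.7 hours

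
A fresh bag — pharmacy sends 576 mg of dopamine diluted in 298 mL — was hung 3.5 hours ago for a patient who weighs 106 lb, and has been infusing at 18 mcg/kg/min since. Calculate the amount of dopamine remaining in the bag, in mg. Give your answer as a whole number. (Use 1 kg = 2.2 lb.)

394 mg

Weight = 106 lb ÷ 2.2 lb/kg = 48.18182 kg
Dose = 18 mcg/kg/min × 48.18182 kg = 867.2727 mcg/min
867.2727 mcg/min × 60 min/hr = 52036.36 mcg/hr
Concentration = 576 mg ÷ 298 mL = 1.932886 mg/mL = 1932.886 mcg/mL
Rate = 52036.36 mcg/hr ÷ 1932.886 mcg/mL = 26.92159 mL/hr
Volume infused = 26.92159 mL/hr × 3.5 hr = 94.22557 mL
Volume remaining = 298 − 94.22557 = 203.7744 mL
Drug remaining = 203.7744 mL × 1932.886 mcg/mL = 393872.7 mcg = 393.8727 mg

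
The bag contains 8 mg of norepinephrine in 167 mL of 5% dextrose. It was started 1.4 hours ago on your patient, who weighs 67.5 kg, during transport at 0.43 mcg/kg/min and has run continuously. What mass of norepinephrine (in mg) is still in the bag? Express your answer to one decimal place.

5.6 mg

Dose = 0.43 mcg/kg/min × 67.5 kg = 29.025 mcg/min
29.025 mcg/min × 60 min/hr = 1741.5 mcg/hr
Concentration = 8 mg ÷ 167 mL = 0.04790419 mg/mL = 47.90419 mcg/mL
Rate = 1741.5 mcg/hr ÷ 47.90419 mcg/mL = 36.35381 mL/hr
Volume infused = 36.35381 mL/hr × 1.4 hr = 50.89534 mL
Volume remaining = 167 − 50.89534 = 116.1047 mL
Drug remaining = 116.1047 mL × 47.90419 mcg/mL = 5561.9 mcg = 5.5619 mg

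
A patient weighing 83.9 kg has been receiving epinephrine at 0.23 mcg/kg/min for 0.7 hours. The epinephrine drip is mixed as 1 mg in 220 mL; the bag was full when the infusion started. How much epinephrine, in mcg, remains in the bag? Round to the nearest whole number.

190 mcg

Dose = 0.23 mcg/kg/min × 83.9 kg = 19.297 mcg/min
19.297 mcg/min × 60 min/hr = 1157.82 mcg/hr
Concentration = 1 mg ÷ 220 mL = 0.004545455 mg/mL = 4.545455 mcg/mL
Rate = 1157.82 mcg/hr ÷ 4.545455 mcg/mL = 254.7204 mL/hr
Volume infused = 254.7204 mL/hr × 0.7 hr = 178.3043 mL
Volume remaining = 220 − 178.3043 = 41.69572 mL
Drug remaining = 41.69572 mL × 4.545455 mcg/mL = 189.526 mcg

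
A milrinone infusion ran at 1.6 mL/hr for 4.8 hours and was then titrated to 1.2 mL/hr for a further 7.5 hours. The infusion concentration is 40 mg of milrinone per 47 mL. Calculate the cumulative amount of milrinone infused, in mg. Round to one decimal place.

Concentration = 40 mg ÷ 47 mL = 0.8510638 mg/mL
Stage 1: 1.6 mL/hr × 4.8 hr = 7.68 mL → 7.68 mL × 0.8510638 mg/mL = 6.53617 mg
Stage 2: 1.2 mL/hr × 7.5 hr = 9 mL → 9 mL × 0.8510638 mg/mL = 7.659574 mg
Total = 6.53617 + 7.659574 = 14.19574 mg

14.2 mg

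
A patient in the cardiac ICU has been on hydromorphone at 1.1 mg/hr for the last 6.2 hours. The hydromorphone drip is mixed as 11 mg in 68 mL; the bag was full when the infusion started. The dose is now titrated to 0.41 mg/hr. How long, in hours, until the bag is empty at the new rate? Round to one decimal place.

10.2 hours

Initial rate:
Concentration = 11 mg ÷ 68 mL = 0.1617647 mg/mL
Rate = 1.1 mg/hr ÷ 0.1617647 mg/mL = 6.8 mL/hr
Volume infused so far = 6.8 mL/hr × 6.2 hr = 42.16 mL
Volume remaining = 68 − 42.16 = 25.84 mL
New rate:
Rate = 0.41 mg/hr ÷ 0.1617647 mg/mL = 2.534545 mL/hr
Time remaining = 25.84 mL ÷ 2.534545 mL/hr = 10.19512 hr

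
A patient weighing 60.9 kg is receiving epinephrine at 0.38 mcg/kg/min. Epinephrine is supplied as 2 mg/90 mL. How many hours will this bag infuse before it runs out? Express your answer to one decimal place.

1.4 hours

Dose = 0.38 mcg/kg/min × 60.9 kg = 23.142 mcg/min
23.142 mcg/min × 60 min/hr = 1388.52 mcg/hr
Concentration = 2 mg ÷ 90 mL = 0.02222222 mg/mL = 22.22222 mcg/mL
Rate = 1388.52 mcg/hr ÷ 22.22222 mcg/mL = 62.4834 mL/hr
Duration = 90 mL ÷ 62.4834 mL/hr = 1.440383 hr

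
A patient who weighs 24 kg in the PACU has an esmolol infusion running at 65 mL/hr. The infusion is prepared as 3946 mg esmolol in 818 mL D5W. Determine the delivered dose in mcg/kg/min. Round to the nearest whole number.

Concentration = 3946 mg ÷ 818 mL = 4.823961 mg/mL = 4823.961 mcg/mL
Drug rate = 65 mL/hr × 4823.961 mcg/mL = 313557.5 mcg/hr
313557.5 mcg/hr ÷ 60 min/hr = 5225.958 mcg/min
5225.958 mcg/min ÷ 24 kg = 217.7482 mcg/kg/min

218 mcg/kg/min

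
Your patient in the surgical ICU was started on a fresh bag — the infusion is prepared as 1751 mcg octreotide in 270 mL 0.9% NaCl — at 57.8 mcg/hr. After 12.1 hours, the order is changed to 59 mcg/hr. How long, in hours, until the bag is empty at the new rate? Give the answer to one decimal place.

17.8 hours

Initial rate:
Concentration = 1751 mcg ÷ 270 mL = 6.485185 mcg/mL
Rate = 57.8 mcg/hr ÷ 6.485185 mcg/mL = 8.912621 mL/hr
Volume infused so far = 8.912621 mL/hr × 12.1 hr = 107.8427 mL
Volume remaining = 270 − 107.8427 = 162.1573 mL
New rate:
Rate = 59 mcg/hr ÷ 6.485185 mcg/mL = 9.097658 mL/hr
Time remaining = 162.1573 mL ÷ 9.097658 mL/hr = 17.82407 hr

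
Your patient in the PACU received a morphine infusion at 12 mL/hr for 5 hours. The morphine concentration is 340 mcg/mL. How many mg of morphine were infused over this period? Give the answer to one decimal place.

20.4 mg

Concentration = 340 mcg/mL = 0.34 mg/mL
Drug rate = 12 mL/hr × 0.34 mg/mL = 4.08 mg/hr
Total = 4.08 mg/hr × 5 hr = 20.4 mg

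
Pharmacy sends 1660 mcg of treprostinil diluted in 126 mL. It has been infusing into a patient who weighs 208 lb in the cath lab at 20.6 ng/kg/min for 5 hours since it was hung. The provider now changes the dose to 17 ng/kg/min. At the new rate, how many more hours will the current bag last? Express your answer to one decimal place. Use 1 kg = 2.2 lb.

Initial rate:
Weight = 208 lb ÷ 2.2 lb/kg = 94.54545 kg
Dose = 20.6 ng/kg/min × 94.54545 kg = 1947.636 ng/min
1947.636 ng/min × 60 min/hr = 116858.2 ng/hr
Concentration = 1660 mcg ÷ 126 mL = 13.1746 mcg/mL = 13174.6 ng/mL
Rate = 116858.2 ng/hr ÷ 13174.6 ng/mL = 8.869958 mL/hr
Volume infused so far = 8.869958 mL/hr × 5 hr = 44.34979 mL
Volume remaining = 126 − 44.34979 = 81.65021 mL
New rate:
Dose = 17 ng/kg/min × 94.54545 kg = 1607.273 ng/min
1607.273 ng/min × 60 min/hr = 96436.36 ng/hr
Rate = 96436.36 ng/hr ÷ 13174.6 ng/mL = 7.319869 mL/hr
Time remaining = 81.65021 mL ÷ 7.319869 mL/hr = 11.1546 hr

11.2 hours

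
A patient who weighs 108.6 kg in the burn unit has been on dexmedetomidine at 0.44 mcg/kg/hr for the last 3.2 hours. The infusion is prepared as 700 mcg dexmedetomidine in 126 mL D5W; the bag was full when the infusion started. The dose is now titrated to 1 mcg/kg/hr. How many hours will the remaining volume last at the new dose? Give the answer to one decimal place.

5.0 hours

Initial rate:
Dose = 0.44 mcg/kg/hr × 108.6 kg = 47.784 mcg/hr
Concentration = 700 mcg ÷ 126 mL = 5.555556 mcg/mL
Rate = 47.784 mcg/hr ÷ 5.555556 mcg/mL = 8.60112 mL/hr
Volume infused so far = 8.60112 mL/hr × 3.2 hr = 27.52358 mL
Volume remaining = 126 − 27.52358 = 98.47642 mL
New rate:
Dose = 1 mcg/kg/hr × 108.6 kg = 108.6 mcg/hr
Rate = 108.6 mcg/hr ÷ 5.555556 mcg/mL = 19.548 mL/hr
Time remaining = 98.47642 mL ÷ 19.548 mL/hr = 5.037672 hr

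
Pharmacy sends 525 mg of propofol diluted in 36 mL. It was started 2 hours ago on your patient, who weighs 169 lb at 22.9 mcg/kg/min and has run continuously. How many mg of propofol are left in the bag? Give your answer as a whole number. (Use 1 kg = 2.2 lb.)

314 mg

Weight = 169 lb ÷ 2.2 lb/kg = 76.81818 kg
Dose = 22.9 mcg/kg/min × 76.81818 kg = 1759.136 mcg/min
1759.136 mcg/min × 60 min/hr = 105548.2 mcg/hr
Concentration = 525 mg ÷ 36 mL = 14.58333 mg/mL = 14583.33 mcg/mL
Rate = 105548.2 mcg/hr ÷ 14583.33 mcg/mL = 7.23759 mL/hr
Volume infused = 7.23759 mL/hr × 2 hr = 14.47518 mL
Volume remaining = 36 − 14.47518 = 21.52482 mL
Drug remaining = 21.52482 mL × 14583.33 mcg/mL = 313903.6 mcg = 313.9036 mg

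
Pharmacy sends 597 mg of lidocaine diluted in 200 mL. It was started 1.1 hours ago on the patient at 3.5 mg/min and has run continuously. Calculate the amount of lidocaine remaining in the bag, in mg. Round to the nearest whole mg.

366 mg

3.5 mg/min × 60 min/hr = 210 mg/hr
Concentration = 597 mg ÷ 200 mL = 2.985 mg/mL
Rate = 210 mg/hr ÷ 2.985 mg/mL = 70.35176 mL/hr
Volume infused = 70.35176 mL/hr × 1.1 hr = 77.38693 mL
Volume remaining = 200 − 77.38693 = 122.6131 mL
Drug remaining = 122.6131 mL × 2.985 mg/mL = 366 mg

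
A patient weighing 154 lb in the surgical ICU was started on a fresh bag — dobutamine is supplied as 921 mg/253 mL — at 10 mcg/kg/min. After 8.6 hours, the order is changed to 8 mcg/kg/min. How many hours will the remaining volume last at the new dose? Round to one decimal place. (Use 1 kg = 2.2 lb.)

16.7 hours

Initial rate:
Weight = 154 lb ÷ 2.2 lb/kg = 70 kg
Dose = 10 mcg/kg/min × 70 kg = 700 mcg/min
700 mcg/min × 60 min/hr = 42000 mcg/hr
Concentration = 921 mg ÷ 253 mL = 3.640316 mg/mL = 3640.316 mcg/mL
Rate = 42000 mcg/hr ÷ 3640.316 mcg/mL = 11.53746 mL/hr
Volume infused so far = 11.53746 mL/hr × 8.6 hr = 99.22215 mL
Volume remaining = 253 − 99.22215 = 153.7779 mL
New rate:
Dose = 8 mcg/kg/min × 70 kg = 560 mcg/min
560 mcg/min × 60 min/hr = 33600 mcg/hr
Rate = 33600 mcg/hr ÷ 3640.316 mcg/mL = 9.229967 mL/hr
Time remaining = 153.7779 mL ÷ 9.229967 mL/hr = 16.66071 hr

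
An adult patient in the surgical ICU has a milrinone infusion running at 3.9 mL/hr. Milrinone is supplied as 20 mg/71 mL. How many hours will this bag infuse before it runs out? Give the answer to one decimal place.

Duration = 71 mL ÷ 3.9 mL/hr = 18.20513 hr

18.2 hours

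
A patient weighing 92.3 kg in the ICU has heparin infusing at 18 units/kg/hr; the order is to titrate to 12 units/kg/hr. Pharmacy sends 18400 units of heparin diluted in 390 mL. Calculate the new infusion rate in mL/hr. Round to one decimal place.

Dose = 12 units/kg/hr × 92.3 kg = 1107.6 units/hr
Concentration = 18400 units ÷ 390 mL = 47.17949 units/mL
Rate = 1107.6 units/hr ÷ 47.17949 units/mL = 23.4763 mL/hr

23.5 mL/hr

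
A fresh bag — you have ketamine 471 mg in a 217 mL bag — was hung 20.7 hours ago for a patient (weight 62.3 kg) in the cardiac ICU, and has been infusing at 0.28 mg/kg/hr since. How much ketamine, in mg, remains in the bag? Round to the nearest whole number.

110 mg

Dose = 0.28 mg/kg/hr × 62.3 kg = 17.444 mg/hr
Concentration = 471 mg ÷ 217 mL = 2.170507 mg/mL
Rate = 17.444 mg/hr ÷ 2.170507 mg/mL = 8.036832 mL/hr
Volume infused = 8.036832 mL/hr × 20.7 hr = 166.3624 mL
Volume remaining = 217 − 166.3624 = 50.63757 mL
Drug remaining = 50.63757 mL × 2.170507 mg/mL = 109.9092 mg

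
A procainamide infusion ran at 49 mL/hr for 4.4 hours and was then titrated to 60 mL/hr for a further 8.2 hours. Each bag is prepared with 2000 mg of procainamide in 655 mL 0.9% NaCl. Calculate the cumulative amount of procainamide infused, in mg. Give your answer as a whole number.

Concentration = 2000 mg ÷ 655 mL = 3.053435 mg/mL
Stage 1: 49 mL/hr × 4.4 hr = 215.6 mL → 215.6 mL × 3.053435 mg/mL = 658.3206 mg
Stage 2: 60 mL/hr × 8.2 hr = 492 mL → 492 mL × 3.053435 mg/mL = 1502.29 mg
Total = 658.3206 + 1502.29 = 2160.611 mg

2161 mg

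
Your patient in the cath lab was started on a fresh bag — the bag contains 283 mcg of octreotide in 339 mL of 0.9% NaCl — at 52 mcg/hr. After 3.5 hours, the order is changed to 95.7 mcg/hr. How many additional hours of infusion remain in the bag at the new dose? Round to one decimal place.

Initial rate:
Concentration = 283 mcg ÷ 339 mL = 0.8348083 mcg/mL
Rate = 52 mcg/hr ÷ 0.8348083 mcg/mL = 62.28975 mL/hr
Volume infused so far = 62.28975 mL/hr × 3.5 hr = 218.0141 mL
Volume remaining = 339 − 218.0141 = 120.9859 mL
New rate:
Rate = 95.7 mcg/hr ÷ 0.8348083 mcg/mL = 114.6371 mL/hr
Time remaining = 120.9859 mL ÷ 114.6371 mL/hr = 1.055381 hr

1.1 hours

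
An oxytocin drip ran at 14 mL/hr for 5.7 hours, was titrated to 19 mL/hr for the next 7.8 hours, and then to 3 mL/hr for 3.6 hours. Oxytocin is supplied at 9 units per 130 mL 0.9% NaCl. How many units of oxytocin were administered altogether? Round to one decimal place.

Concentration = 9 units ÷ 130 mL = 0.06923077 units/mL
Stage 1: 14 mL/hr × 5.7 hr = 79.8 mL → 79.8 mL × 0.06923077 units/mL = 5.524615 units
Stage 2: 19 mL/hr × 7.8 hr = 148.2 mL → 148.2 mL × 0.06923077 units/mL = 10.26 units
Stage 3: 3 mL/hr × 3.6 hr = 10.8 mL → 10.8 mL × 0.06923077 units/mL = 0.7476923 units
Total = 5.524615 + 10.26 + 0.7476923 = 16.53231 units

16.5 units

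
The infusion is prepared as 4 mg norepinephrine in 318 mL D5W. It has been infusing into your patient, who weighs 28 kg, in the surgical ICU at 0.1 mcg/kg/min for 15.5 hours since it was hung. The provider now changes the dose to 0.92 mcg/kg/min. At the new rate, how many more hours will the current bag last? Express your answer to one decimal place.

0.9 hours

Initial rate:
Dose = 0.1 mcg/kg/min × 28 kg = 2.8 mcg/min
2.8 mcg/min × 60 min/hr = 168 mcg/hr
Concentration = 4 mg ÷ 318 mL = 0.01257862 mg/mL = 12.57862 mcg/mL
Rate = 168 mcg/hr ÷ 12.57862 mcg/mL = 13.356 mL/hr
Volume infused so far = 13.356 mL/hr × 15.5 hr = 207.018 mL
Volume remaining = 318 − 207.018 = 110.982 mL
New rate:
Dose = 0.92 mcg/kg/min × 28 kg = 25.76 mcg/min
25.76 mcg/min × 60 min/hr = 1545.6 mcg/hr
Rate = 1545.6 mcg/hr ÷ 12.57862 mcg/mL = 122.8752 mL/hr
Time remaining = 110.982 mL ÷ 122.8752 mL/hr = 0.9032091 hr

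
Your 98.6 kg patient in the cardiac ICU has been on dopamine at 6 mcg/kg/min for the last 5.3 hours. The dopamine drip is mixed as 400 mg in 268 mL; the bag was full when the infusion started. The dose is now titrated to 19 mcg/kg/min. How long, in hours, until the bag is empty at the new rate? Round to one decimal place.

Initial rate:
Dose = 6 mcg/kg/min × 98.6 kg = 591.6 mcg/min
591.6 mcg/min × 60 min/hr = 35496 mcg/hr
Concentration = 400 mg ÷ 268 mL = 1.492537 mg/mL = 1492.537 mcg/mL
Rate = 35496 mcg/hr ÷ 1492.537 mcg/mL = 23.78232 mL/hr
Volume infused so far = 23.78232 mL/hr × 5.3 hr = 126.0463 mL
Volume remaining = 268 − 126.0463 = 141.9537 mL
New rate:
Dose = 19 mcg/kg/min × 98.6 kg = 1873.4 mcg/min
1873.4 mcg/min × 60 min/hr = 112404 mcg/hr
Rate = 112404 mcg/hr ÷ 1492.537 mcg/mL = 75.31068 mL/hr
Time remaining = 141.9537 mL ÷ 75.31068 mL/hr = 1.884908 hr

1.9 hours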